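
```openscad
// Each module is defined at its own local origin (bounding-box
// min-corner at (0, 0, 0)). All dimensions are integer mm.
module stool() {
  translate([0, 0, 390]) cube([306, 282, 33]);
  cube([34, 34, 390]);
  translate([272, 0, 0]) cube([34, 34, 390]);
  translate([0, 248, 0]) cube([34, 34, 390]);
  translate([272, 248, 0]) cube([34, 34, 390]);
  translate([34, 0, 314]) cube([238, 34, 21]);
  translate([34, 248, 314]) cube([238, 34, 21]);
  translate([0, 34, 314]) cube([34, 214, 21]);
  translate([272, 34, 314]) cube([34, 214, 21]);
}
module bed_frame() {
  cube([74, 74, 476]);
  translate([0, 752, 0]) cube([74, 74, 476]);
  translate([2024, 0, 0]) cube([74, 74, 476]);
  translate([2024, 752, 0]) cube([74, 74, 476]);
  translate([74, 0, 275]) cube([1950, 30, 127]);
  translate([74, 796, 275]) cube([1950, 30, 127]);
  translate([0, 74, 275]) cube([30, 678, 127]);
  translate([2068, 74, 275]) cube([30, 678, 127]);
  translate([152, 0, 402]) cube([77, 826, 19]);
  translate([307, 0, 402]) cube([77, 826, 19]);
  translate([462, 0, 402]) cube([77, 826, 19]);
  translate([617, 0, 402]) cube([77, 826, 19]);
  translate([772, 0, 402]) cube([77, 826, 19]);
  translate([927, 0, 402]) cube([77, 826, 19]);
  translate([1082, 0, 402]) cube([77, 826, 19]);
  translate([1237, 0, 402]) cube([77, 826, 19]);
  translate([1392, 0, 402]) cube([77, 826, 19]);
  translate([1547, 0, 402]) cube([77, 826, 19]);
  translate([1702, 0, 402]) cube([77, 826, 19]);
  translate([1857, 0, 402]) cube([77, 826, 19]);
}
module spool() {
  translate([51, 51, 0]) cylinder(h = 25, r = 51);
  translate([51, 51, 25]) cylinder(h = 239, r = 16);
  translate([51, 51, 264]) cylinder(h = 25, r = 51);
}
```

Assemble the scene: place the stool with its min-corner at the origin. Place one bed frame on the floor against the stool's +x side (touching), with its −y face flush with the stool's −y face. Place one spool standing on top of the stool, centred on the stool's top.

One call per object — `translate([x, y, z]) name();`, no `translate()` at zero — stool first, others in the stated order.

stool();
translate([306, 0, 0]) bed_frame();
translate([102, 90, 423]) spool();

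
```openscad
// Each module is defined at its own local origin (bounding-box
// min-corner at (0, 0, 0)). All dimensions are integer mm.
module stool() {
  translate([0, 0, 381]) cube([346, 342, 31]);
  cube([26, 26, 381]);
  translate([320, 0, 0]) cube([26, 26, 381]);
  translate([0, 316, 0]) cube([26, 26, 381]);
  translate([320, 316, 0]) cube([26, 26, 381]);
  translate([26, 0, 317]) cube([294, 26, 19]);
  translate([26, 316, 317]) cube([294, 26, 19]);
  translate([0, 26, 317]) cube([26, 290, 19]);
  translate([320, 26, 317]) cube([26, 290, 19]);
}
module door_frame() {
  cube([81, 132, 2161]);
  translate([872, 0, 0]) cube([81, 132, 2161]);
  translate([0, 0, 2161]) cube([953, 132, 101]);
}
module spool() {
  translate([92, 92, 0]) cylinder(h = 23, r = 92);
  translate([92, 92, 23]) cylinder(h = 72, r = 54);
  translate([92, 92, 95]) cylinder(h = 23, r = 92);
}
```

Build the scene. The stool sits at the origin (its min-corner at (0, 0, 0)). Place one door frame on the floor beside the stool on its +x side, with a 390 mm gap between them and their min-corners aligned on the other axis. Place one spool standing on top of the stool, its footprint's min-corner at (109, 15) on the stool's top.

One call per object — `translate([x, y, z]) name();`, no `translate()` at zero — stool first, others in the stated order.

stool();
translate([736, 0, 0]) door_frame();
translate([109, 15, 412]) spool();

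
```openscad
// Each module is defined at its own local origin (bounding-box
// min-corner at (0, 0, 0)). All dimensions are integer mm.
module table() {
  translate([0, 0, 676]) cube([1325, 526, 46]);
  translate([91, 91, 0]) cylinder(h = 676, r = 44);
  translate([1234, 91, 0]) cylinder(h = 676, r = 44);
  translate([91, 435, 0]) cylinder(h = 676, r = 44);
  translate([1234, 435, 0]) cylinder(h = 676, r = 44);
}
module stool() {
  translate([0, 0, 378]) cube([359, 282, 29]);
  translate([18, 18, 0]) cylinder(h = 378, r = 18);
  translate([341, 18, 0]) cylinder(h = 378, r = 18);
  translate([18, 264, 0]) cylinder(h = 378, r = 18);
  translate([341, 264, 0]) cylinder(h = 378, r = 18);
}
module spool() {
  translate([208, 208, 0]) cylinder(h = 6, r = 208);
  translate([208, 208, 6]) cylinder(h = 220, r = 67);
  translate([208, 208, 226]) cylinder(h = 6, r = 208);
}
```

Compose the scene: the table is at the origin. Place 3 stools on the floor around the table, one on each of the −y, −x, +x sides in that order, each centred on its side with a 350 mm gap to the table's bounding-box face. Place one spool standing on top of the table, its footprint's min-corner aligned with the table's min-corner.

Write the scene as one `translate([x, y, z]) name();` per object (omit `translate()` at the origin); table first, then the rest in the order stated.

table();
translate([483, -632, 0]) stool();
translate([-709, 122, 0]) stool();
translate([1675, 122, 0]) stool();
translate([0, 0, 722]) spool();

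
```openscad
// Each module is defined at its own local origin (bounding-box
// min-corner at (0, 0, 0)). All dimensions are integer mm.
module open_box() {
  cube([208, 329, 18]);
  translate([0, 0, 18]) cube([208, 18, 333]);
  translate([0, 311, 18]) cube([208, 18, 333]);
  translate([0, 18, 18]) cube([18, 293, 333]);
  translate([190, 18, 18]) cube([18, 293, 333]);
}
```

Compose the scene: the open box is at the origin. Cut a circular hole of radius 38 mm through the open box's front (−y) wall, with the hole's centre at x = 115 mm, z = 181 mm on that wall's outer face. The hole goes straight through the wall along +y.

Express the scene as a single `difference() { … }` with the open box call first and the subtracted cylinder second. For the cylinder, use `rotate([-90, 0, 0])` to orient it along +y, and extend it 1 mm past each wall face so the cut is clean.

difference() {
  open_box();
  translate([115, -1, 181]) rotate([-90, 0, 0]) cylinder(h = 20, r = 38);
}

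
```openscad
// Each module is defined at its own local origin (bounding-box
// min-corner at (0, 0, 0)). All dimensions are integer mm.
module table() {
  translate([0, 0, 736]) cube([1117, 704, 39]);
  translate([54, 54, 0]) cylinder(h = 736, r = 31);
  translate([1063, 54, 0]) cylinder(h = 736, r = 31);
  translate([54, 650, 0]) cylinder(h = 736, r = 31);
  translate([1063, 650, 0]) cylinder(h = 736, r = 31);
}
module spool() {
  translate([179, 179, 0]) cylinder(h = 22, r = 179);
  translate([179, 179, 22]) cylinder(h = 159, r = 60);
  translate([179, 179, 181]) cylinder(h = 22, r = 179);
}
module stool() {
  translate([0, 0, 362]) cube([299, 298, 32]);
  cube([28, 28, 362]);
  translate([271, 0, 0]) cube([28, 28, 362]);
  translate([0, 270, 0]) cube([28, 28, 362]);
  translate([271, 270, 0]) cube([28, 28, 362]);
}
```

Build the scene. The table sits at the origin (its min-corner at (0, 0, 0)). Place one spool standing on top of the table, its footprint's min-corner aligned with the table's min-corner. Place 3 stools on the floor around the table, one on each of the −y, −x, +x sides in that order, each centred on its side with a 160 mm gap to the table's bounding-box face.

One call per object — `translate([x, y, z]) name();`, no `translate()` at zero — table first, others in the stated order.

table();
translate([0, 0, 775]) spool();
translate([409, -458, 0]) stool();
translate([-459, 203, 0]) stool();
translate([1277, 203, 0]) stool();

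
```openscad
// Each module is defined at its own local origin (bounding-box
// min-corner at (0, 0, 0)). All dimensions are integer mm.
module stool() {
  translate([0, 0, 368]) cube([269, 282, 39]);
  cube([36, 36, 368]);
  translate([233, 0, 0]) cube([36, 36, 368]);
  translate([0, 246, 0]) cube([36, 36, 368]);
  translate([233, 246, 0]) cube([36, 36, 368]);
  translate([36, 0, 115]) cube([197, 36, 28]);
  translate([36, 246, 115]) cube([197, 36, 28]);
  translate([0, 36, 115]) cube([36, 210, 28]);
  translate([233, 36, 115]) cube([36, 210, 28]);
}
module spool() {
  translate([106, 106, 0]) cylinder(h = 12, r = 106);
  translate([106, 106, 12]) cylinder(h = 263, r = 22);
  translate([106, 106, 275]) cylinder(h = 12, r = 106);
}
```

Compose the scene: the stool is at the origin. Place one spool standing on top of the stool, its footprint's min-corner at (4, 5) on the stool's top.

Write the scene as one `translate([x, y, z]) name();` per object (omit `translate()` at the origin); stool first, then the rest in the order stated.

stool();
translate([4, 5, 407]) spool();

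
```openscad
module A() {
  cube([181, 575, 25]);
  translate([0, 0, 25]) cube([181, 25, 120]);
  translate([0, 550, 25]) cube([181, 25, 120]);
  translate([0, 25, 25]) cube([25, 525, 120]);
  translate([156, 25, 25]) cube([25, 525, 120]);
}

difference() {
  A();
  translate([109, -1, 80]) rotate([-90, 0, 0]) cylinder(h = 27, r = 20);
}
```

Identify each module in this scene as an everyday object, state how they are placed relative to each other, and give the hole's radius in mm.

The subtracted cylinder has r = 20 mm.

A is an open box. The open box has a circular hole through its front wall. The hole's radius is 20 mm.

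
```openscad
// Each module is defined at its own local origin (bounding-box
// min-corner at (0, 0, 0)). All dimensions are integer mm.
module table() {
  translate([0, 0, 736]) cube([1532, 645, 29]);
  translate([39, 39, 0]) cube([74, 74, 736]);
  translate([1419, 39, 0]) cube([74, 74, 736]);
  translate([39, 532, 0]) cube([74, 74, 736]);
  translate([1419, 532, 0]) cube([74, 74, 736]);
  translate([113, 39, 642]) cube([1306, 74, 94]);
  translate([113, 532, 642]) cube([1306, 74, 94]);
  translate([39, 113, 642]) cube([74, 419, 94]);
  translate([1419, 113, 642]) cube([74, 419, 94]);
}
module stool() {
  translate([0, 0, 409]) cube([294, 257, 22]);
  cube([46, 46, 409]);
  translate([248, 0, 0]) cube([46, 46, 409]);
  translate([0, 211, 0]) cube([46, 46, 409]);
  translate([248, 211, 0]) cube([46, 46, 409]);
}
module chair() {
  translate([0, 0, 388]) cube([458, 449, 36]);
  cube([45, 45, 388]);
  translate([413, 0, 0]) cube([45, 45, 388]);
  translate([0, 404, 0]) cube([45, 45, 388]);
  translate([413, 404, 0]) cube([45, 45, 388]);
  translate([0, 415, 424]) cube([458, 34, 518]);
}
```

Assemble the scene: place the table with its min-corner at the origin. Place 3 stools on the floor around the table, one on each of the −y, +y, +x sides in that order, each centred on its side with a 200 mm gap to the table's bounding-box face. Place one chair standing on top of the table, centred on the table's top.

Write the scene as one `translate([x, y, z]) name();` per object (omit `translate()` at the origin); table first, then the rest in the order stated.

table();
translate([619, -457, 0]) stool();
translate([619, 845, 0]) stool();
translate([1732, 194, 0]) stool();
translate([537, 98, 765]) chair();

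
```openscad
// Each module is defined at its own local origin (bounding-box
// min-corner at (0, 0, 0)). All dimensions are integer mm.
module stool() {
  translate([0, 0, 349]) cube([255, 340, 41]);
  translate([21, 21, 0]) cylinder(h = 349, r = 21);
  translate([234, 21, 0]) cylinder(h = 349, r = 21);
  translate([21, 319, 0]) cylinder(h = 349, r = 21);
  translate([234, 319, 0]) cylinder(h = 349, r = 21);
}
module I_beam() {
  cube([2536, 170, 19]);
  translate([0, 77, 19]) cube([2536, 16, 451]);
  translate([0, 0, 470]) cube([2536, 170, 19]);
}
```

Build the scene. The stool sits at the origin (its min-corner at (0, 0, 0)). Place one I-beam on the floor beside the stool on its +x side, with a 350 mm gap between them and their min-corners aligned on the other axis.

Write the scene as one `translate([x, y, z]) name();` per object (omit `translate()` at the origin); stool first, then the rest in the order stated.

stool();
translate([605, 0, 0]) I_beam();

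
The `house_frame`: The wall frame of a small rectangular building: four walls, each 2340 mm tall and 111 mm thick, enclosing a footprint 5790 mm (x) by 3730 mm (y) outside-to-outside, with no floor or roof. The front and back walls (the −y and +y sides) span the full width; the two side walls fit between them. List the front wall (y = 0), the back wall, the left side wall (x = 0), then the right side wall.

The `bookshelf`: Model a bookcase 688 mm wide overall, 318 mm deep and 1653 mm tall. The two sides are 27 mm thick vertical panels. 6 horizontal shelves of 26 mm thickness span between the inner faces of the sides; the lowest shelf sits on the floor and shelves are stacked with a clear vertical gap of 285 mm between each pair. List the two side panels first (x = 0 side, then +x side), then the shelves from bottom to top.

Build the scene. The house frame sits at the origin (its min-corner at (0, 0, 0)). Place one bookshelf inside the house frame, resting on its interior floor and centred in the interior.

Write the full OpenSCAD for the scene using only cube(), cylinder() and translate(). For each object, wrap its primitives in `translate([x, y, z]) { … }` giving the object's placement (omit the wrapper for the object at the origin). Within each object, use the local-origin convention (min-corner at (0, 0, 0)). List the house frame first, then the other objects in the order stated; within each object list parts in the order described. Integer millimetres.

cube([5790, 111, 2340]);
translate([0, 3619, 0]) cube([5790, 111, 2340]);
translate([0, 111, 0]) cube([111, 3508, 2340]);
translate([5679, 111, 0]) cube([111, 3508, 2340]);
translate([2551, 1706, 0]) {
  cube([27, 318, 1653]);
  translate([661, 0, 0]) cube([27, 318, 1653]);
  translate([27, 0, 0]) cube([634, 318, 26]);
  translate([27, 0, 311]) cube([634, 318, 26]);
  translate([27, 0, 622]) cube([634, 318, 26]);
  translate([27, 0, 933]) cube([634, 318, 26]);
  translate([27, 0, 1244]) cube([634, 318, 26]);
  translate([27, 0, 1555]) cube([634, 318, 26]);
}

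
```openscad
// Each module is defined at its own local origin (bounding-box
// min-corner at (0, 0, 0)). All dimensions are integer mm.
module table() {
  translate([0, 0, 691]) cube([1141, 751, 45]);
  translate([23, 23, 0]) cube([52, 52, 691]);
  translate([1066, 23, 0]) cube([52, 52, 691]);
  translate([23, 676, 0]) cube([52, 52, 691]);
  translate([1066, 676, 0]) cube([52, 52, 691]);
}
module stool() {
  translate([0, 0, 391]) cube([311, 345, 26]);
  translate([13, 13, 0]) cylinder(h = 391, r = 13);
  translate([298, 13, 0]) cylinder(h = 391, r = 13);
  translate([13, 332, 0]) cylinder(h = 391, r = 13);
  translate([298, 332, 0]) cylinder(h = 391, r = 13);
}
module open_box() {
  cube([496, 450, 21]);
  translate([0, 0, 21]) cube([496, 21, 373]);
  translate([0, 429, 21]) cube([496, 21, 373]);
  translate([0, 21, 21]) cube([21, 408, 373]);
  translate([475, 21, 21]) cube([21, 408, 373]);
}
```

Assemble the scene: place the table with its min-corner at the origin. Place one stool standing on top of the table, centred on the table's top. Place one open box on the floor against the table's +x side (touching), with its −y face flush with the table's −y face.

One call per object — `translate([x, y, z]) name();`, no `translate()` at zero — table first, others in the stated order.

table();
translate([415, 203, 736]) stool();
translate([1141, 0, 0]) open_box();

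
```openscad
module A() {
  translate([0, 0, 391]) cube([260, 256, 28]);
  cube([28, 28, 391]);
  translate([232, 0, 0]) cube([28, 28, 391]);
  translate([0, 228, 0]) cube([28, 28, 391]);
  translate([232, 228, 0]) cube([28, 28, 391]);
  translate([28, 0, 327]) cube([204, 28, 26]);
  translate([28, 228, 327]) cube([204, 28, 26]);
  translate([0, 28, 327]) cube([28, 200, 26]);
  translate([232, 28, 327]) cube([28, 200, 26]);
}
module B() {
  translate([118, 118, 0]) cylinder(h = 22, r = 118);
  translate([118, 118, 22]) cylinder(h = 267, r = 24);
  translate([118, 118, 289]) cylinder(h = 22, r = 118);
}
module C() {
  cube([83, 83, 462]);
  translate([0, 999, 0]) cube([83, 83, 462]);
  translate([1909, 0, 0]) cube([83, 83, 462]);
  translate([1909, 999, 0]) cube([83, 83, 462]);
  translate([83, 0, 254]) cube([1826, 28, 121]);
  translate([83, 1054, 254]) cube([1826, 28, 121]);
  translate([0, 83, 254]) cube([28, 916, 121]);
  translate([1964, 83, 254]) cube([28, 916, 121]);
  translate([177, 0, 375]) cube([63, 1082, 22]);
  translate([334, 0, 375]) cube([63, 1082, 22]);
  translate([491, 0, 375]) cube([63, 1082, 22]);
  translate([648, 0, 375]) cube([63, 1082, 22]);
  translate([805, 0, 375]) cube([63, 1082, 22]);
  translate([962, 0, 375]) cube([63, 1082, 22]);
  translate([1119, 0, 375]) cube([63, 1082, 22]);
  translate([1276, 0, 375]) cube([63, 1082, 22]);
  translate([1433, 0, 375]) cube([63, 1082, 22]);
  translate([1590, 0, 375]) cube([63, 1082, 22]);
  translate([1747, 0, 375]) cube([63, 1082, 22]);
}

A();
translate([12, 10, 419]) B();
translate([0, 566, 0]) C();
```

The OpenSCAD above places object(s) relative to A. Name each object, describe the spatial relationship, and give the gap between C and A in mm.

The bed frame's nearest face is 310 mm from the stool's +y face.

A is a stool. B is a spool. C is a bed frame. The spool is on top of the stool, centred. The bed frame is on the floor beside the stool on its +y side. The gap between the bed frame and the stool is 310 mm.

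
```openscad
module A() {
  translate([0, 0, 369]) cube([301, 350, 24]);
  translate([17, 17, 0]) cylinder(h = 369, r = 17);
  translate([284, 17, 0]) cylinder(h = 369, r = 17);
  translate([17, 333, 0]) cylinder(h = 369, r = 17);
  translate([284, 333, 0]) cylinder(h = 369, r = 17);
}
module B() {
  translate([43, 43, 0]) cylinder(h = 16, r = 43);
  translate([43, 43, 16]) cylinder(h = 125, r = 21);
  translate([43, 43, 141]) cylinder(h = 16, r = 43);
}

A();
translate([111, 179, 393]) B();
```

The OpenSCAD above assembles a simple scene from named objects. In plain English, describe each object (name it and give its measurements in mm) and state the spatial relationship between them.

A is a simple wooden stool: a rectangular seat 301 mm (x) by 350 mm (y), 24 mm thick, top face at z = 393 mm, on four round legs, each 34 mm in diameter. The legs rest on z = 0, each leg's axis is inset half a diameter from the nearest pair of seat edges (so the leg's bounding box is flush with the corner).

B is a spool: two coaxial disc flanges of radius 43 mm and thickness 16 mm, joined by a core cylinder of radius 21 mm and height 125 mm. The lower flange rests on z = 0 and the three cylinders share a vertical axis.

The spool is on top of the stool.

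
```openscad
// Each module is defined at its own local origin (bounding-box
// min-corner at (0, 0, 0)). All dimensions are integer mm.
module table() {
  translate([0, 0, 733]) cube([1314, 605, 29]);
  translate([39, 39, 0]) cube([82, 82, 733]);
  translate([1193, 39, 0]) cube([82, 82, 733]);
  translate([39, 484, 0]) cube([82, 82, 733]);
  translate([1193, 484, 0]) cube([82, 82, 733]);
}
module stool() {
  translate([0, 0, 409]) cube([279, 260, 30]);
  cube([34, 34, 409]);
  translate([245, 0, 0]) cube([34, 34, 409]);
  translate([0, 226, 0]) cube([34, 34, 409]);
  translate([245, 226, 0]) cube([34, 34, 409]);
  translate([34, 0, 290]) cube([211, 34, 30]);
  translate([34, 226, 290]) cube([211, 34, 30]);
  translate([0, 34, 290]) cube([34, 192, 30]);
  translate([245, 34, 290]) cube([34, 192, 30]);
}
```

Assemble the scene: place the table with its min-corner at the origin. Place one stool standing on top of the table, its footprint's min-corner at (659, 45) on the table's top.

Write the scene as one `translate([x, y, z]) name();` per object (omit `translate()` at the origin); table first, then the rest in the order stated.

table();
translate([659, 45, 762]) stool();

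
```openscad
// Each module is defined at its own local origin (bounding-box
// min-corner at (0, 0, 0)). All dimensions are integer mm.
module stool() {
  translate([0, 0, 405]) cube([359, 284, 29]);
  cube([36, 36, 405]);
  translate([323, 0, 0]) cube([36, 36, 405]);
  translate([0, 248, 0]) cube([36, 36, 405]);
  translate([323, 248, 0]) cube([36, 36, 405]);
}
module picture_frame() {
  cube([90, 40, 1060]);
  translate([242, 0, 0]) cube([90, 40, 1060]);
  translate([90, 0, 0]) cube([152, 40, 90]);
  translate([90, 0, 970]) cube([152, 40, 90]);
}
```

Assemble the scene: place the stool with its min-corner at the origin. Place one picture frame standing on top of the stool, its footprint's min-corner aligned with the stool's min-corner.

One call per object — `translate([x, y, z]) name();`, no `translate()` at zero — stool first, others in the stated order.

stool();
translate([0, 0, 434]) picture_frame();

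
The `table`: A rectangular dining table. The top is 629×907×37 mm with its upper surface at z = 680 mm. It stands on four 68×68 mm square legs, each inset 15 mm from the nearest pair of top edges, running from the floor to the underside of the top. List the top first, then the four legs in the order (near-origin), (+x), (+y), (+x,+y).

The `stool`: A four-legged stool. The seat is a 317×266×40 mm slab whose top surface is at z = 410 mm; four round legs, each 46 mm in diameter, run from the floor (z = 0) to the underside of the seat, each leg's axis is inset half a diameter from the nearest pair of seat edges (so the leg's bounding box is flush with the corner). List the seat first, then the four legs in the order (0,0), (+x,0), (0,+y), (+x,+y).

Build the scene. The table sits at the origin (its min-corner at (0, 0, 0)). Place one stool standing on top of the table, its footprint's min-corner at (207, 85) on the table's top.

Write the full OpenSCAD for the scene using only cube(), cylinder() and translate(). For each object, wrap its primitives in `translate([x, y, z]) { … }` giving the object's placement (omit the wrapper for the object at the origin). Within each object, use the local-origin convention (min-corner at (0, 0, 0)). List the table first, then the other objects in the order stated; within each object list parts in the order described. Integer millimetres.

translate([0, 0, 643]) cube([629, 907, 37]);
translate([15, 15, 0]) cube([68, 68, 643]);
translate([546, 15, 0]) cube([68, 68, 643]);
translate([15, 824, 0]) cube([68, 68, 643]);
translate([546, 824, 0]) cube([68, 68, 643]);
translate([207, 85, 680]) {
  translate([0, 0, 370]) cube([317, 266, 40]);
  translate([23, 23, 0]) cylinder(h = 370, r = 23);
  translate([294, 23, 0]) cylinder(h = 370, r = 23);
  translate([23, 243, 0]) cylinder(h = 370, r = 23);
  translate([294, 243, 0]) cylinder(h = 370, r = 23);
}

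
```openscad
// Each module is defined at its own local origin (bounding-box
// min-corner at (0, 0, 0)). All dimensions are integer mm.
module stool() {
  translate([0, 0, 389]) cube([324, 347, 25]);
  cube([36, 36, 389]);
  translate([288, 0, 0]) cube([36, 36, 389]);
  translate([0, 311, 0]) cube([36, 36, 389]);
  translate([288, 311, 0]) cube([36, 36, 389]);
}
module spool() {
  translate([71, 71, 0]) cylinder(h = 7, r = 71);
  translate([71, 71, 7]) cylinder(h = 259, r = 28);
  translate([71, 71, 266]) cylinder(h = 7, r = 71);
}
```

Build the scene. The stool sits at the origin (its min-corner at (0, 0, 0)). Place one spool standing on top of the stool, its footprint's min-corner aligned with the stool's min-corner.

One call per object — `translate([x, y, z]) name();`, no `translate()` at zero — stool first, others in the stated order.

stool();
translate([0, 0, 414]) spool();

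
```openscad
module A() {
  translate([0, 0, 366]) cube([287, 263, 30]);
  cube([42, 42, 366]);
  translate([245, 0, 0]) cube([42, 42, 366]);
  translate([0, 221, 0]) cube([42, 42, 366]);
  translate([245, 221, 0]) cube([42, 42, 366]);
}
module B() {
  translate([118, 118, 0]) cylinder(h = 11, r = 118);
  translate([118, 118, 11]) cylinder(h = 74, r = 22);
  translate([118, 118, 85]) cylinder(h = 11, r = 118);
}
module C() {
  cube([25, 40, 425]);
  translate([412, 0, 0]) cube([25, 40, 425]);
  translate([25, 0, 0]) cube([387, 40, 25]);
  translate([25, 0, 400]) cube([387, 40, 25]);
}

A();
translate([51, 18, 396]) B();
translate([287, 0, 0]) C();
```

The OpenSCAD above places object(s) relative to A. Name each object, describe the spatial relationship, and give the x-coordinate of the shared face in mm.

The stool's +x face and the picture frame's −x face are both at x = 287 mm.

A is a stool. B is a spool. C is a picture frame. The spool is on top of the stool. The picture frame is against the stool's +x side, with their −y faces flush. The x-coordinate of the shared face is 287 mm.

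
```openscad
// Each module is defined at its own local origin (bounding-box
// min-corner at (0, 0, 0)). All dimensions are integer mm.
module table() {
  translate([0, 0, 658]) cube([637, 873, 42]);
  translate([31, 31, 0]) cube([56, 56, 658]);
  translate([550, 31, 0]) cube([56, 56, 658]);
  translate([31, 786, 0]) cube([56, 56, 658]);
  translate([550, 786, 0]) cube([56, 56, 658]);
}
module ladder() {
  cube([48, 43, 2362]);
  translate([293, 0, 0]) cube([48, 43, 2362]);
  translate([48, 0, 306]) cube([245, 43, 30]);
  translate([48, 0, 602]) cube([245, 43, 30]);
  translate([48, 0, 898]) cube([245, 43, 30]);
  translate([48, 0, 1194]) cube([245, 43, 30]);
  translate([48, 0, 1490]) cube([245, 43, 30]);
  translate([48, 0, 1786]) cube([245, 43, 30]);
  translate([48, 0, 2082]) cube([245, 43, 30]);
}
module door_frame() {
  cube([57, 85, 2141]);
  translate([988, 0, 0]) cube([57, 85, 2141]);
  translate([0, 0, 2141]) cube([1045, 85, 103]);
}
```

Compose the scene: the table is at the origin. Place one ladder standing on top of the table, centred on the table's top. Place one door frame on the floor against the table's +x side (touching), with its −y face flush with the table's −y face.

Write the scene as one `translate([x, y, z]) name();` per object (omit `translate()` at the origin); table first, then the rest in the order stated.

table();
translate([148, 415, 700]) ladder();
translate([637, 0, 0]) door_frame();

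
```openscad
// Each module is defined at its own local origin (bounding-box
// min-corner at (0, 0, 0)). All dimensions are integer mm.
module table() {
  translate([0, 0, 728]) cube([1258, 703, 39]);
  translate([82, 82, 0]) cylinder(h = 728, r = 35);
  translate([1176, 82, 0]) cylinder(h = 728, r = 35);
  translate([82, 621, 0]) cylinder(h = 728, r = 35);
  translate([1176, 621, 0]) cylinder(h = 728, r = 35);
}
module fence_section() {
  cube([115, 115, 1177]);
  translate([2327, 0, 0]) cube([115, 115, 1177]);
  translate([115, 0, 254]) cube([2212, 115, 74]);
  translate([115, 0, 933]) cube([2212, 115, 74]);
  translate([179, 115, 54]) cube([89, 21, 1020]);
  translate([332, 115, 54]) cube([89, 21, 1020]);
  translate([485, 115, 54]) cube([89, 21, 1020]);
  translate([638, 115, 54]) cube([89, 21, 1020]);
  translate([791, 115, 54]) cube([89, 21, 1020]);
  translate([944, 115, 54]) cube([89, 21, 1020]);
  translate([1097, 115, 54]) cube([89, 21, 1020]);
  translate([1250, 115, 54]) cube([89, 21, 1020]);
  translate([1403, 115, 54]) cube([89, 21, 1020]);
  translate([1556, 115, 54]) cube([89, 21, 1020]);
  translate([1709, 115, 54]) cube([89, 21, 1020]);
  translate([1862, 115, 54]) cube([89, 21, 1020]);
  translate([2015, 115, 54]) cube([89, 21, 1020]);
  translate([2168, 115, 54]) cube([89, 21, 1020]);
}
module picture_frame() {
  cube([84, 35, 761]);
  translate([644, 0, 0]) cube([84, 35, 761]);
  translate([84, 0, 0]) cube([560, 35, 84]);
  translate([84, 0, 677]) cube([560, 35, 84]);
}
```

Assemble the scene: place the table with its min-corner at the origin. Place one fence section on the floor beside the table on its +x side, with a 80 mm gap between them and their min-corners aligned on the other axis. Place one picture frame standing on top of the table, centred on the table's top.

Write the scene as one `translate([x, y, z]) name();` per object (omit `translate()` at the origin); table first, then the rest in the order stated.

table();
translate([1338, 0, 0]) fence_section();
translate([265, 334, 767]) picture_frame();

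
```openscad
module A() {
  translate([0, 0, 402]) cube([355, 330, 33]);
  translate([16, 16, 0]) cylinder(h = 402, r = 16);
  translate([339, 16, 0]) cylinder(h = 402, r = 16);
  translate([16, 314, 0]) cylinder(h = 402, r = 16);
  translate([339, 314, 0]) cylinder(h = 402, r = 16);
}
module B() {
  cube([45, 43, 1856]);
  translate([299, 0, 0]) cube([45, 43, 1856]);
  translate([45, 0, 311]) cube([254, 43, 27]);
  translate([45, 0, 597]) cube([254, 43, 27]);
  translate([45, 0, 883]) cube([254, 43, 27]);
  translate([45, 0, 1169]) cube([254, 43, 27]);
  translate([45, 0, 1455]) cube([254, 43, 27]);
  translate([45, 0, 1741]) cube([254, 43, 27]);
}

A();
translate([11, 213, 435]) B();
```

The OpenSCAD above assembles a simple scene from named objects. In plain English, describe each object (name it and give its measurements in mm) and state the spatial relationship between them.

A is a four-legged stool. The seat is a 355×330×33 mm slab whose top surface is at z = 435 mm; four round legs, each 32 mm in diameter, run from the floor (z = 0) to the underside of the seat, each leg's axis is inset half a diameter from the nearest pair of seat edges (so the leg's bounding box is flush with the corner).

B is a straight ladder. Two 45×43 mm vertical rails, 1856 mm tall, stand 344 mm apart (outside-to-outside) with their front faces coplanar on the −y side. 6 rungs, each 43 mm deep and 27 mm tall, span between the inner faces of the rails, front faces flush with the rails. The lowest rung's underside is at z = 311 mm and rungs are spaced 286 mm apart (underside to underside).

The ladder is on top of the stool.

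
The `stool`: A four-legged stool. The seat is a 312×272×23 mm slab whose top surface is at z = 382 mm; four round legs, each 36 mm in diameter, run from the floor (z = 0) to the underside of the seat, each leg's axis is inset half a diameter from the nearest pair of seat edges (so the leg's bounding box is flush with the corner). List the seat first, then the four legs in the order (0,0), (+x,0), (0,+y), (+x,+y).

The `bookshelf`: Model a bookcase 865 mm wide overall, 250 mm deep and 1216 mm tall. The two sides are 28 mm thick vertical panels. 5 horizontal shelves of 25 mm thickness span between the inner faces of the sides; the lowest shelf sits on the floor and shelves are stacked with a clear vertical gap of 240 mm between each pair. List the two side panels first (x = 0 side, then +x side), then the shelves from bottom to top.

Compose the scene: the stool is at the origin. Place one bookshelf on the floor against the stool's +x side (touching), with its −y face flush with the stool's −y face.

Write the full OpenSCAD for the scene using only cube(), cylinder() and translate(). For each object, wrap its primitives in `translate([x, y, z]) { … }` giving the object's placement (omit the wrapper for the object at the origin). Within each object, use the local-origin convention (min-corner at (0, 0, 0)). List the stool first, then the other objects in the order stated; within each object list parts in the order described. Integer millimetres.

translate([0, 0, 359]) cube([312, 272, 23]);
translate([18, 18, 0]) cylinder(h = 359, r = 18);
translate([294, 18, 0]) cylinder(h = 359, r = 18);
translate([18, 254, 0]) cylinder(h = 359, r = 18);
translate([294, 254, 0]) cylinder(h = 359, r = 18);
translate([312, 0, 0]) {
  cube([28, 250, 1216]);
  translate([837, 0, 0]) cube([28, 250, 1216]);
  translate([28, 0, 0]) cube([809, 250, 25]);
  translate([28, 0, 265]) cube([809, 250, 25]);
  translate([28, 0, 530]) cube([809, 250, 25]);
  translate([28, 0, 795]) cube([809, 250, 25]);
  translate([28, 0, 1060]) cube([809, 250, 25]);
}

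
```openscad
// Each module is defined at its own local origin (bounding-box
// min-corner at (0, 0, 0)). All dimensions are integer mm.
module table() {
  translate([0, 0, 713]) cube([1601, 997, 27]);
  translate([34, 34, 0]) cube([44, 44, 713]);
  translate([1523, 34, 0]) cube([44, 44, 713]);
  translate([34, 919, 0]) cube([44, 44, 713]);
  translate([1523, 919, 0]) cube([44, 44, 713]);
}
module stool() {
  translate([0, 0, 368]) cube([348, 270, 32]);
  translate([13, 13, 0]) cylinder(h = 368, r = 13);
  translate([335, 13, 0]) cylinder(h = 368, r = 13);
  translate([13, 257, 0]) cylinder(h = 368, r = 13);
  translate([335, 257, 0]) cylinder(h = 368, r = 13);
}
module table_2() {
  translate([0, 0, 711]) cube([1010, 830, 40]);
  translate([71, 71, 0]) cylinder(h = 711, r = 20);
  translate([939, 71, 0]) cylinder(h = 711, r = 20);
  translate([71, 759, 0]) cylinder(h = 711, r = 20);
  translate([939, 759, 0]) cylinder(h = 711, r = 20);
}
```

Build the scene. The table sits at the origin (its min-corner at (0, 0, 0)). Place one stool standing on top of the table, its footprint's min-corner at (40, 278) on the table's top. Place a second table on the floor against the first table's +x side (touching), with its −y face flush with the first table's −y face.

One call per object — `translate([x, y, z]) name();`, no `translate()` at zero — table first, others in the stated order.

table();
translate([40, 278, 740]) stool();
translate([1601, 0, 0]) table_2();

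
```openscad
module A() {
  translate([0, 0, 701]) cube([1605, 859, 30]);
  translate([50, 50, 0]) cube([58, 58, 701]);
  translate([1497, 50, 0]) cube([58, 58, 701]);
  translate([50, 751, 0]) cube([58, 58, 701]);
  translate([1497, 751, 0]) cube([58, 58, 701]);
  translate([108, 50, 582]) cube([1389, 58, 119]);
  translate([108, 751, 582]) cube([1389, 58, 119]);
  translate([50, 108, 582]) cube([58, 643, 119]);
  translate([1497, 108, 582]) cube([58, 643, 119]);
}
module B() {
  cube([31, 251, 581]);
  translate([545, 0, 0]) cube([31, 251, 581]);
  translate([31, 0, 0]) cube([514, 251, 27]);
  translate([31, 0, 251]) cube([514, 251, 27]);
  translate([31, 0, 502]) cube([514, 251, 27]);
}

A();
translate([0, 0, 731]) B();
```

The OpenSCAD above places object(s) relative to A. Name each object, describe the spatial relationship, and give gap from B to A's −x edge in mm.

A is a table. B is a bookshelf. The bookshelf is on top of the table. The gap from the bookshelf to the table's −x edge is 0 mm.

The bookshelf's min-x is at 0; the table's min-x is 0; gap = 0 mm.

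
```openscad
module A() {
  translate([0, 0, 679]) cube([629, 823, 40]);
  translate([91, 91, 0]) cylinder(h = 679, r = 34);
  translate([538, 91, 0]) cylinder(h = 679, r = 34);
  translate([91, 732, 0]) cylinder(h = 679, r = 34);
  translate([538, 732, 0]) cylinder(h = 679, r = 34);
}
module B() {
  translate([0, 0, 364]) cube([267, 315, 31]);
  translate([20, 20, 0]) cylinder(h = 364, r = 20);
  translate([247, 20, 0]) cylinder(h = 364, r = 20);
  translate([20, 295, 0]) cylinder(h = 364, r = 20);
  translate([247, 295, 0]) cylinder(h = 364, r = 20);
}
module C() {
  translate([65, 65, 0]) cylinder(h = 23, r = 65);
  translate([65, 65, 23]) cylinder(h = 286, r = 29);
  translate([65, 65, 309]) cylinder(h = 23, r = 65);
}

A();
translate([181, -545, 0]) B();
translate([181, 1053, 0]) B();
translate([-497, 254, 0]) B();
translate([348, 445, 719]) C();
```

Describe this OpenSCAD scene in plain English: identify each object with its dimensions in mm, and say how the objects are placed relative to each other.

A is a rectangular dining table. The top is 629×823×40 mm with its upper surface at z = 719 mm. It stands on four round legs of 68 mm diameter, each leg's bounding box inset 57 mm from the nearest pair of top edges, running from the floor to the underside of the top.

B is a four-legged stool. The seat is a 267×315×31 mm slab whose top surface is at z = 395 mm; four round legs, each 40 mm in diameter, run from the floor (z = 0) to the underside of the seat, each leg's axis is inset half a diameter from the nearest pair of seat edges (so the leg's bounding box is flush with the corner).

C is a spool: two coaxial disc flanges of radius 65 mm and thickness 23 mm, joined by a core cylinder of radius 29 mm and height 286 mm. The lower flange rests on z = 0 and the three cylinders share a vertical axis.

Three stools sit around the table at the −y, +y, −x sides. The spool is on top of the table.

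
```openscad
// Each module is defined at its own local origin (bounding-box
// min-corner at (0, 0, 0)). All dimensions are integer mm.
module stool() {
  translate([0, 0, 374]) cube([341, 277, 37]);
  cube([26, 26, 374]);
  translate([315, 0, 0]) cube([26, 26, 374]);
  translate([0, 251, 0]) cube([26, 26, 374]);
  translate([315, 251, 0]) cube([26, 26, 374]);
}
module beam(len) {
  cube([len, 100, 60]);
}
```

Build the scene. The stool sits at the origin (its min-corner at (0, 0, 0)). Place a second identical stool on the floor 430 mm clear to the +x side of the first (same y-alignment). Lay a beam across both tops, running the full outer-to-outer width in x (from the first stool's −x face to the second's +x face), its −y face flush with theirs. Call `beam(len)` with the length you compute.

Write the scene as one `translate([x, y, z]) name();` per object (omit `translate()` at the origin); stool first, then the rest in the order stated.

stool();
translate([771, 0, 0]) stool();
translate([0, 0, 411]) beam(1112);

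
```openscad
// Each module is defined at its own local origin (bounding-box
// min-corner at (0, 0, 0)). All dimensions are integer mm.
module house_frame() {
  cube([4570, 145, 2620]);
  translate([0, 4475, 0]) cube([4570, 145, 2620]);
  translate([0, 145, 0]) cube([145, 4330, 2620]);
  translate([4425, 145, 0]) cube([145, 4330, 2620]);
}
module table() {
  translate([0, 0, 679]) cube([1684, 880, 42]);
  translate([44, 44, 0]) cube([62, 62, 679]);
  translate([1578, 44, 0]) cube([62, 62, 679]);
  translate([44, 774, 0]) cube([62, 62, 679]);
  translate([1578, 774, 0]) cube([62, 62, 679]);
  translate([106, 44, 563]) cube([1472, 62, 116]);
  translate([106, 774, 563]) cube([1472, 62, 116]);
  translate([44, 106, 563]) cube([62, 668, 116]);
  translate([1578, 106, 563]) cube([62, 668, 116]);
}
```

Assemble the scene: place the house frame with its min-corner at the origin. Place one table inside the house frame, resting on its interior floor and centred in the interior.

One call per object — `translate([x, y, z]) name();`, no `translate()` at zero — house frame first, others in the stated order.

house_frame();
translate([1443, 1870, 0]) table();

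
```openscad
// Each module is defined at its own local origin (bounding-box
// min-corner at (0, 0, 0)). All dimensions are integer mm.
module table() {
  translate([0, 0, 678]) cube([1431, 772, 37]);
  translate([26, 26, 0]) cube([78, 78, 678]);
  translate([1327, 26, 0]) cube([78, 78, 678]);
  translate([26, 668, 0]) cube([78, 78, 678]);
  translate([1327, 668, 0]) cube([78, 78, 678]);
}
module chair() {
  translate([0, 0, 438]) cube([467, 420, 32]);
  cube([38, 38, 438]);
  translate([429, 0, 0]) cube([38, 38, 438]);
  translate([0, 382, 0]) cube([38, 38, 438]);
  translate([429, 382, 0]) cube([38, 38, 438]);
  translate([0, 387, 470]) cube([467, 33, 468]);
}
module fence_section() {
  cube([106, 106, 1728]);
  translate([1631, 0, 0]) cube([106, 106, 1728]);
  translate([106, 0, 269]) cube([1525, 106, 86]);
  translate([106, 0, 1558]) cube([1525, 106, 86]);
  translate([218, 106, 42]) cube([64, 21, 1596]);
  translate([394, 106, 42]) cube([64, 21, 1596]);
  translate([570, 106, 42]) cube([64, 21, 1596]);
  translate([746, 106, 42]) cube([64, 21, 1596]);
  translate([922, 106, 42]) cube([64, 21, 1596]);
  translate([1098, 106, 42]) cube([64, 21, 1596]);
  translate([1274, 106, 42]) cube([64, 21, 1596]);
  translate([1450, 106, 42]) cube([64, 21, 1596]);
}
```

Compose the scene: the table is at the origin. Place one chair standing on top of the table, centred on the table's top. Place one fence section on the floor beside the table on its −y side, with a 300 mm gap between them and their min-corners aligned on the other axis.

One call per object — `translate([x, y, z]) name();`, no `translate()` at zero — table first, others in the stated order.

table();
translate([482, 176, 715]) chair();
translate([0, -427, 0]) fence_section();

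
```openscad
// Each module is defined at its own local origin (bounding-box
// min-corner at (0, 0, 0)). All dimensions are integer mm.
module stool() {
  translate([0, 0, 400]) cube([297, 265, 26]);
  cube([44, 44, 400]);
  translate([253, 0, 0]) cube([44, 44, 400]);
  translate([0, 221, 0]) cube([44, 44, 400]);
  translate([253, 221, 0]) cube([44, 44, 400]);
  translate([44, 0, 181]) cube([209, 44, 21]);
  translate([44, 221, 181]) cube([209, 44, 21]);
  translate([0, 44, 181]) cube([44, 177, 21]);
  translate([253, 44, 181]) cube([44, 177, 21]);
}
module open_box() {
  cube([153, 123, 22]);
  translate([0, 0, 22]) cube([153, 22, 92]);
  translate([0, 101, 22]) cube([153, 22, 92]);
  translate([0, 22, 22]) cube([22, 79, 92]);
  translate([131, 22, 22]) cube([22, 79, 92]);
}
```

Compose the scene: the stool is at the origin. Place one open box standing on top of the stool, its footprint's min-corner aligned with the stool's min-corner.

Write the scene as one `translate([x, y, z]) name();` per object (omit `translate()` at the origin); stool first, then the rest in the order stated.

stool();
translate([0, 0, 426]) open_box();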